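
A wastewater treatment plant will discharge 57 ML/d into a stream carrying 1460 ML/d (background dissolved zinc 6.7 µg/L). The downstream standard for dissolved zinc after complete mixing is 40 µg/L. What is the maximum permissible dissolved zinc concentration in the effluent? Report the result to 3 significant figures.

893 µg/L

At the limit, (Qr·Cr + Qe·Cₑ)/(Qr + Qe) = 40:
Cₑ = (1517·40 − 1460·6.700) / 57.00 = 892.9 µg/L.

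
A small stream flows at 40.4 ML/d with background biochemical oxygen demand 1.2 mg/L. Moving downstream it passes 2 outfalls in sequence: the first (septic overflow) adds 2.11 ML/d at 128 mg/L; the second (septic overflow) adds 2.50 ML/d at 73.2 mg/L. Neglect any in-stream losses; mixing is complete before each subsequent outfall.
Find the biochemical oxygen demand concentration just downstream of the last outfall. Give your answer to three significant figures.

After outfall 1: Q = 40.40 + 2.110 = 42.51 ML/d; C = (40.40·1.200 + 2.110·128.0)/42.51 = 7.494 mg/L.
After outfall 2: Q = 42.51 + 2.500 = 45.01 ML/d; C = (42.51·7.494 + 2.500·73.20)/45.01 = 11.14 mg/L.

11.1 mg/L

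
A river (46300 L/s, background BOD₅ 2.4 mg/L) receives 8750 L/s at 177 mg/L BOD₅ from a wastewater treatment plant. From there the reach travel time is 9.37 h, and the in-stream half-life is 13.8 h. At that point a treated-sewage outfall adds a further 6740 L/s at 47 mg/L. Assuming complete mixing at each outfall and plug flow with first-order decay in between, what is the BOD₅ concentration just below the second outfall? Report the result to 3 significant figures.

21.9 mg/L

After mixing, C = (46300·2.400 + 8750·177.0) / 55050 = 1660000/55050 = 30.15 mg/L; combined flow 55050 L/s.
Half-life 13.8 h → k = ln 2 / 13.8 = 0.05023 h⁻¹ = 1.205 d⁻¹.
Applying C = C₀e^(−kt): 30.15 × 0.6246 = 18.83 mg/L.
Second outfall: C = (55050·18.83 + 6740·47.00)/61790 = 21.91 mg/L.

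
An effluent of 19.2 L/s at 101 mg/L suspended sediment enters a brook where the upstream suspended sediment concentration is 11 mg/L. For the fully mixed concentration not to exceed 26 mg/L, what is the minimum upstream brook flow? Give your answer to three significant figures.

Set C_mix = 26: (Q·11.00 + 19.20·101.0) / (Q + 19.20) = 26
→ Q = 19.20·(101.0 − 26)/(26 − 11.00) = 96.00 L/s.

96.0 L/s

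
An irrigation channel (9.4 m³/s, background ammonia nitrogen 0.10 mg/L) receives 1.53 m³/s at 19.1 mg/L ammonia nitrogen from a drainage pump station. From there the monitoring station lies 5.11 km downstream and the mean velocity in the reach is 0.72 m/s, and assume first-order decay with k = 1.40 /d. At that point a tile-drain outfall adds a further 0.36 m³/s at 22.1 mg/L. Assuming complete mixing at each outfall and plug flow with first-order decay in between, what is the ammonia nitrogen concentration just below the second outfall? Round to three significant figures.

3.09 mg/L

Mixed concentration C = ΣQC/ΣQ = (9.400·0.1000 + 1.530·19.10) / 10.93 = 30.16/10.93 = 2.760 mg/L; combined flow 10.93 m³/s.
Travel time t = 5.11·1000 / 0.72 = 7097 s = 1.971 h.
Applying C = C₀e^(−kt): 2.760 × 0.8914 = 2.460 mg/L.
Second outfall: C = (10.93·2.460 + 0.3600·22.10)/11.29 = 3.086 mg/L.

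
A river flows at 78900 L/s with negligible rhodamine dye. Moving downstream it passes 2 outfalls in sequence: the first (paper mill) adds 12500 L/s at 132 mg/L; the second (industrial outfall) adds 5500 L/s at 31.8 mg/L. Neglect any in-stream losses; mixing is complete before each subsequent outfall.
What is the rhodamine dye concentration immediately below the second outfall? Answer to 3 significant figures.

18.8 mg/L

Below outfall 1: Q → 91400 L/s, C = (78900·0 + 12500·132.0)/91400 = 18.05 mg/L.
Below outfall 2: Q → 96900 L/s, C = (91400·18.05 + 5500·31.80)/96900 = 18.83 mg/L.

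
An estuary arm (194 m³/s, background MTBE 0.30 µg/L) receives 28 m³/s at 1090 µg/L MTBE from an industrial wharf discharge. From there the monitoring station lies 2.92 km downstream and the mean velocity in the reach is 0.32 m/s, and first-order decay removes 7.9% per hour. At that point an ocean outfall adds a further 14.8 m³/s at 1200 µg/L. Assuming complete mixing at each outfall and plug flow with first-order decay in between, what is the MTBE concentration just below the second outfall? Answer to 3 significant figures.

Mass balance: C = (194.0·0.3000 + 28.00·1090) / 222.0 = 30580/222.0 = 137.7 µg/L; combined flow 222.0 m³/s.
Travel time t = 2.92·1000 / 0.32 = 9125 s = 2.535 h.
7.9%/h lost → k = −ln(1 − 0.079) = 0.08230 h⁻¹.
First-order decay: C = 137.7·exp(−k·t) = 137.7·0.8117 = 111.8 µg/L.
At the second outfall, C = (222.0·111.8 + 14.80·1200) / (222.0 + 14.80) = 179.8 µg/L.

180 µg/L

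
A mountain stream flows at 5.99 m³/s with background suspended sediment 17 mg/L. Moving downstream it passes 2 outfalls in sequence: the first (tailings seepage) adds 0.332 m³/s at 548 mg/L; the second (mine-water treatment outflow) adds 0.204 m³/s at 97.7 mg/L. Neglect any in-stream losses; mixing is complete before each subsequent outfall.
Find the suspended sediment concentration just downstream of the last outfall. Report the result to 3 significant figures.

46.5 mg/L

Outfall 1: combined Q = 6.322 m³/s; C = (5.990·17.00 + 0.3320·548.0)/6.322 = 44.89 mg/L.
Outfall 2: combined Q = 6.526 m³/s; C = (6.322·44.89 + 0.2040·97.70)/6.526 = 46.54 mg/L.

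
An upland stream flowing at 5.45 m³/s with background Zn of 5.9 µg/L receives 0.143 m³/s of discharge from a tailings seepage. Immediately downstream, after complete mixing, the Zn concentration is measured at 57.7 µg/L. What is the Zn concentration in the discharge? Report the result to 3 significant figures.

Mass balance: 5.450·5.900 + 0.1430·Cₑ = 5.593·57.70
→ Cₑ = (5.593·57.70 − 5.450·5.900) / 0.1430 = 2032 µg/L.

2030 µg/L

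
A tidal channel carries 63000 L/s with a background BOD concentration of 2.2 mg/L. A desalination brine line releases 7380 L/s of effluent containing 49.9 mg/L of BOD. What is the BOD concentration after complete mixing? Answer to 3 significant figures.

7.20 mg/L

Conservation of mass: C = (63000·2.200 + 7380·49.90) / 70380 = 506900/70380 = 7.202 mg/L.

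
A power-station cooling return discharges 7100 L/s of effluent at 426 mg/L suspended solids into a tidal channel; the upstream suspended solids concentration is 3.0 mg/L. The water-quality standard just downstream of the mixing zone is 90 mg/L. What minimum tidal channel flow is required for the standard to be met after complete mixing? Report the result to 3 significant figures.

Set C_mix = 90: (Q·3.000 + 7100·426.0) / (Q + 7100) = 90
→ Q = 7100·(426.0 − 90)/(90 − 3.000) = 27420 L/s.

27400 L/s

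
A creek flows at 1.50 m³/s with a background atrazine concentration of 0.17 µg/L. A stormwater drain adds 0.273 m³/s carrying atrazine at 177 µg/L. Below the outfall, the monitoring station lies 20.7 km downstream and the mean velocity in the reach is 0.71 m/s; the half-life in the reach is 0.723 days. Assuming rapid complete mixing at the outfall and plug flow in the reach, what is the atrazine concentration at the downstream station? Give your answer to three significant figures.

19.8 µg/L

After mixing, C = (1.500·0.1700 + 0.2730·177.0) / 1.773 = 48.58/1.773 = 27.40 µg/L.
Travel time t = 20.7·1000 / 0.71 = 29150 s = 8.099 h.
Half-life 0.723 d → k = ln 2 / 0.723 = 0.9587 d⁻¹.
Applying C = C₀e^(−kt): 27.40 × 0.7236 = 19.83 µg/L.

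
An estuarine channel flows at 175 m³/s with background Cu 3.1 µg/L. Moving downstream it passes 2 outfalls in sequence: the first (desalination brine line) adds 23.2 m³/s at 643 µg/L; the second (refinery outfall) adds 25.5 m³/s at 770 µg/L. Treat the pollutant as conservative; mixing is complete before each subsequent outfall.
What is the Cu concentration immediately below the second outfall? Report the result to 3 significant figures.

Outfall 1: combined Q = 198.2 m³/s; C = (175.0·3.100 + 23.20·643.0)/198.2 = 78.00 µg/L.
Outfall 2: combined Q = 223.7 m³/s; C = (198.2·78.00 + 25.50·770.0)/223.7 = 156.9 µg/L.

157 µg/L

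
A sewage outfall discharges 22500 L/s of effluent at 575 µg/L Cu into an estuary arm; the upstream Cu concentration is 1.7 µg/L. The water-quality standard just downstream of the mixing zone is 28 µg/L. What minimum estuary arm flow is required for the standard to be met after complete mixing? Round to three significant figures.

Set C_mix = 28: (Q·1.700 + 22500·575.0) / (Q + 22500) = 28
→ Q = 22500·(575.0 − 28)/(28 − 1.700) = 468000 L/s.

468000 L/s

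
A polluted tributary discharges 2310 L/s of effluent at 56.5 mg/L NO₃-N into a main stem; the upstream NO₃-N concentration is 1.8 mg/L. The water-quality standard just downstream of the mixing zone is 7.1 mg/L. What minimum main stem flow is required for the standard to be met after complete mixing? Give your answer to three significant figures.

Set C_mix = 7.1: (Q·1.800 + 2310·56.50) / (Q + 2310) = 7.1
→ Q = 2310·(56.50 − 7.1)/(7.1 − 1.800) = 21530 L/s.

21500 L/s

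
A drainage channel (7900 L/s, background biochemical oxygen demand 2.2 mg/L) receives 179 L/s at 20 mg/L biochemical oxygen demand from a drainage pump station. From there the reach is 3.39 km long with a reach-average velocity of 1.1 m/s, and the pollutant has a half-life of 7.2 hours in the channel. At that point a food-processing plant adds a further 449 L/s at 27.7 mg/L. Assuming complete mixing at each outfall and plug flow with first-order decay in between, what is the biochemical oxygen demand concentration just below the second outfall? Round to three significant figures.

Conservation of mass: C = (7900·2.200 + 179.0·20.00) / 8079 = 20960/8079 = 2.594 mg/L; combined flow 8079 L/s.
Travel time t = 3.39·1000 / 1.1 = 3082 s = 0.8561 h.
Half-life 7.2 h → k = ln 2 / 7.2 = 0.09627 h⁻¹ = 2.310 d⁻¹.
Applying C = C₀e^(−kt): 2.594 × 0.9209 = 2.389 mg/L.
At the second outfall, C = (8079·2.389 + 449.0·27.70) / (8079 + 449.0) = 3.722 mg/L.

3.72 mg/L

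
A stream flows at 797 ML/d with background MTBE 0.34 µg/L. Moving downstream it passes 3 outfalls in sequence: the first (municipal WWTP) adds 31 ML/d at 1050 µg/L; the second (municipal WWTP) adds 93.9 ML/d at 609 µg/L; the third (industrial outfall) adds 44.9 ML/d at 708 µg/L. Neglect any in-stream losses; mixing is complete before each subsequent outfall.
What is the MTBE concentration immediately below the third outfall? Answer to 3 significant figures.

After outfall 1: Q = 797.0 + 31.00 = 828.0 ML/d; C = (797.0·0.3400 + 31.00·1050)/828.0 = 39.64 µg/L.
After outfall 2: Q = 828.0 + 93.90 = 921.9 ML/d; C = (828.0·39.64 + 93.90·609.0)/921.9 = 97.63 µg/L.
After outfall 3: Q = 921.9 + 44.90 = 966.8 ML/d; C = (921.9·97.63 + 44.90·708.0)/966.8 = 126.0 µg/L.

126 µg/L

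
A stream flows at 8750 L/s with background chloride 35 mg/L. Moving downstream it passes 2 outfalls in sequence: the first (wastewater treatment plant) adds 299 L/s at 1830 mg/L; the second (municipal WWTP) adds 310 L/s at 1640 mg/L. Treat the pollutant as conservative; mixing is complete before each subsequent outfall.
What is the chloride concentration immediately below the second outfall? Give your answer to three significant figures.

Below outfall 1: Q → 9049 L/s, C = (8750·35.00 + 299.0·1830)/9049 = 94.31 mg/L.
Below outfall 2: Q → 9359 L/s, C = (9049·94.31 + 310.0·1640)/9359 = 145.5 mg/L.

146 mg/L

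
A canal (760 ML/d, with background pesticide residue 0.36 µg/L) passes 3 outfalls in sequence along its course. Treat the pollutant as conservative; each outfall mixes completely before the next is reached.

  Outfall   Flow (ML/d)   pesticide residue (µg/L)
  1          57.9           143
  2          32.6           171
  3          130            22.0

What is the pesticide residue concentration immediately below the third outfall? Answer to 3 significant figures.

Below outfall 1: Q → 817.9 ML/d, C = (760.0·0.3600 + 57.90·143.0)/817.9 = 10.46 µg/L.
Below outfall 2: Q → 850.5 ML/d, C = (817.9·10.46 + 32.60·171.0)/850.5 = 16.61 µg/L.
Below outfall 3: Q → 980.5 ML/d, C = (850.5·16.61 + 130.0·22.00)/980.5 = 17.33 µg/L.

17.3 µg/L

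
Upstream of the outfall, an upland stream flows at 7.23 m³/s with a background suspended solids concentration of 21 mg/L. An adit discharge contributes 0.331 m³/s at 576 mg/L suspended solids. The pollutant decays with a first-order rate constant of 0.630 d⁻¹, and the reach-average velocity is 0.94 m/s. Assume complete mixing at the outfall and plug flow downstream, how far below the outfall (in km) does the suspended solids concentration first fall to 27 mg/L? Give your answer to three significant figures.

After mixing, C = (7.230·21.00 + 0.3310·576.0) / 7.561 = 342.5/7.561 = 45.30 mg/L.
Set 45.30·exp(−k·t) = 27 → t = ln(45.30/27)/k = 70960 s = 19.71 h.
Distance = v·t = 0.94·70960 = 66700 m = 66.70 km.

66.7 km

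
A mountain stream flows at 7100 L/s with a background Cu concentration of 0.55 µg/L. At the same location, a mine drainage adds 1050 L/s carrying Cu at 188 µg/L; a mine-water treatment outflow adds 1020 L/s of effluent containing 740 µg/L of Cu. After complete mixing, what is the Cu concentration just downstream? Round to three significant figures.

Flow-weighted average: C = (7100·0.5500 + 1050·188.0 + 1020·740.0) / 9170 = 956100/9170 = 104.3 µg/L.

104 µg/L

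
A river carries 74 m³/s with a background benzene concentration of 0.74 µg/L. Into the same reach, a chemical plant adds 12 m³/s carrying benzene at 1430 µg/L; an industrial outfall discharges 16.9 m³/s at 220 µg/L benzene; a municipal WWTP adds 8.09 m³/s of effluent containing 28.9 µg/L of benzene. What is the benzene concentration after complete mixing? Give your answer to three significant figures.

After mixing, C = (74.00·0.7400 + 12.00·1430 + 16.90·220.0 + 8.090·28.90) / 111.0 = 21170/111.0 = 190.7 µg/L.

191 µg/L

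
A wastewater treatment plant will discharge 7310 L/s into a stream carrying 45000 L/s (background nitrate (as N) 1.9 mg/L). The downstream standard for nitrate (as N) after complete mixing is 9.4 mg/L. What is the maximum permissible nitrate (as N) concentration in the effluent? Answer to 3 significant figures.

At the limit, (Qr·Cr + Qe·Cₑ)/(Qr + Qe) = 9.4:
Cₑ = (52310·9.4 − 45000·1.900) / 7310 = 55.57 mg/L.

55.6 mg/L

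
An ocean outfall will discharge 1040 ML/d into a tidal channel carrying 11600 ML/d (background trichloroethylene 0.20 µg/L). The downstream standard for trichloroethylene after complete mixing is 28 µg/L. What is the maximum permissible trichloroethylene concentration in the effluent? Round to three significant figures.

At the limit, (Qr·Cr + Qe·Cₑ)/(Qr + Qe) = 28:
Cₑ = (12640·28 − 11600·0.2000) / 1040 = 338.1 µg/L.

338 µg/L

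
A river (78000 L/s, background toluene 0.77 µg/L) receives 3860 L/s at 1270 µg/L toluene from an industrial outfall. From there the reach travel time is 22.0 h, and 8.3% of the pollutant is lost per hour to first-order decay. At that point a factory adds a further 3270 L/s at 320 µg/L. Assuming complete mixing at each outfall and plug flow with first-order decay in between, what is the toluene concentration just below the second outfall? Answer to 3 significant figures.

21.0 µg/L

Conservation of mass: C = (78000·0.7700 + 3860·1270) / 81860 = 4962000/81860 = 60.62 µg/L; combined flow 81860 L/s.
8.3%/h lost → k = −ln(1 − 0.083) = 0.08665 h⁻¹.
After decay, C = 60.62 × e^(−kt) = 60.62 × 0.1486 = 9.010 µg/L.
Second outfall: C = (81860·9.010 + 3270·320.0)/85130 = 20.96 µg/L.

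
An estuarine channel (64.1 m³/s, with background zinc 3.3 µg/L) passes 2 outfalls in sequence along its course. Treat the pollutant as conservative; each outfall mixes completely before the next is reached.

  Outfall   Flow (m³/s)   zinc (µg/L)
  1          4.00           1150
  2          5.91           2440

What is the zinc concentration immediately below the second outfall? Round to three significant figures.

260 µg/L

Below outfall 1: Q → 68.10 m³/s, C = (64.10·3.300 + 4.000·1150)/68.10 = 70.65 µg/L.
Below outfall 2: Q → 74.01 m³/s, C = (68.10·70.65 + 5.910·2440)/74.01 = 259.9 µg/L.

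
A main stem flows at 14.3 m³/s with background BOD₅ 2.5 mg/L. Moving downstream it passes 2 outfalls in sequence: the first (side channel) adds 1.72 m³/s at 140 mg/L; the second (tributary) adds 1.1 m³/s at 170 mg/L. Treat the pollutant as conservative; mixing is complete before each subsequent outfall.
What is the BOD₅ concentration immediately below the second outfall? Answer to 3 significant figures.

Below outfall 1: Q → 16.02 m³/s, C = (14.30·2.500 + 1.720·140.0)/16.02 = 17.26 mg/L.
Below outfall 2: Q → 17.12 m³/s, C = (16.02·17.26 + 1.100·170.0)/17.12 = 27.08 mg/L.

27.1 mg/L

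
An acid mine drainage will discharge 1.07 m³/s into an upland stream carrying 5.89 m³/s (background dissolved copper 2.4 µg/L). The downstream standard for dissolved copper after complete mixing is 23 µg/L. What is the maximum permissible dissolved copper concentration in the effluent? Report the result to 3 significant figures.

136 µg/L

At the limit, (Qr·Cr + Qe·Cₑ)/(Qr + Qe) = 23:
Cₑ = (6.960·23 − 5.890·2.400) / 1.070 = 136.4 µg/L.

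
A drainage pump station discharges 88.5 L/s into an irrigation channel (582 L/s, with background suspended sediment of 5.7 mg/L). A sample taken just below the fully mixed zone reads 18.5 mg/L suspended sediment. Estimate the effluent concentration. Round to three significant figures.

Mass balance: 582.0·5.700 + 88.50·Cₑ = 670.5·18.50
→ Cₑ = (670.5·18.50 − 582.0·5.700) / 88.50 = 102.7 mg/L.

103 mg/L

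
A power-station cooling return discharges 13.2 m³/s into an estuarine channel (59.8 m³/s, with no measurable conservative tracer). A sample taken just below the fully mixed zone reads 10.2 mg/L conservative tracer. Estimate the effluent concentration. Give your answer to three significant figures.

56.4 mg/L

Mass balance: 59.80·0 + 13.20·Cₑ = 73.00·10.20
→ Cₑ = (73.00·10.20 − 59.80·0) / 13.20 = 56.41 mg/L.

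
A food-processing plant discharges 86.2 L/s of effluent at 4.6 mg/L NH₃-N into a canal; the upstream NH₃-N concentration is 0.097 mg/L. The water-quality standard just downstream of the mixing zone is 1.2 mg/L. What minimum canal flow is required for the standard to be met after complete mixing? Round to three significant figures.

266 L/s

Set C_mix = 1.2: (Q·0.09700 + 86.20·4.600) / (Q + 86.20) = 1.2
→ Q = 86.20·(4.600 − 1.2)/(1.2 − 0.09700) = 265.7 L/s.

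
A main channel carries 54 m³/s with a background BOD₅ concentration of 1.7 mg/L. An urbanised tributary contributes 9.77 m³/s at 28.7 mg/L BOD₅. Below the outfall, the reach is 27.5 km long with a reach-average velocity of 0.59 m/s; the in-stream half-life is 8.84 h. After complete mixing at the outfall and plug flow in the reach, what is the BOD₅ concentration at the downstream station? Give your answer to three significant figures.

Conservation of mass: C = (54.00·1.700 + 9.770·28.70) / 63.77 = 372.2/63.77 = 5.837 mg/L.
Travel time t = 27.5·1000 / 0.59 = 46610 s = 12.95 h.
Half-life 8.84 h → k = ln 2 / 8.84 = 0.07841 h⁻¹ = 1.882 d⁻¹.
Decay over the reach: 5.837·exp(−kt) = 5.837·0.3623 = 2.115 mg/L.

2.11 mg/L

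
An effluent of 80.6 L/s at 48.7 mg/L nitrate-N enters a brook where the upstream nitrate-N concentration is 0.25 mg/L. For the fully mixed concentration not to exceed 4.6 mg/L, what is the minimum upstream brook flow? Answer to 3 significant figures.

Set C_mix = 4.6: (Q·0.2500 + 80.60·48.70) / (Q + 80.60) = 4.6
→ Q = 80.60·(48.70 − 4.6)/(4.6 − 0.2500) = 817.1 L/s.

817 L/s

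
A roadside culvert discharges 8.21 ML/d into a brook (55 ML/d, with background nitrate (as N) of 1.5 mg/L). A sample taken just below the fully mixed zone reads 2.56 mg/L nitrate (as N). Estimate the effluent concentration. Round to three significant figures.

Mass balance: 55.00·1.500 + 8.210·Cₑ = 63.21·2.560
→ Cₑ = (63.21·2.560 − 55.00·1.500) / 8.210 = 9.661 mg/L.

9.66 mg/L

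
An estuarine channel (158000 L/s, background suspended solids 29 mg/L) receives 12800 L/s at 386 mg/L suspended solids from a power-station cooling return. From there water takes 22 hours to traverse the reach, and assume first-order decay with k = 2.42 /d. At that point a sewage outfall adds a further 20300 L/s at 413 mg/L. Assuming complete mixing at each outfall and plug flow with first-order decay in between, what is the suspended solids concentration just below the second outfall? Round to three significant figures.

Flow-weighted average: C = (158000·29.00 + 12800·386.0) / 170800 = 9523000/170800 = 55.75 mg/L; combined flow 170800 L/s.
Decay over the reach: 55.75·exp(−kt) = 55.75·0.1088 = 6.066 mg/L.
Second outfall: C = (170800·6.066 + 20300·413.0)/191100 = 49.29 mg/L.

49.3 mg/L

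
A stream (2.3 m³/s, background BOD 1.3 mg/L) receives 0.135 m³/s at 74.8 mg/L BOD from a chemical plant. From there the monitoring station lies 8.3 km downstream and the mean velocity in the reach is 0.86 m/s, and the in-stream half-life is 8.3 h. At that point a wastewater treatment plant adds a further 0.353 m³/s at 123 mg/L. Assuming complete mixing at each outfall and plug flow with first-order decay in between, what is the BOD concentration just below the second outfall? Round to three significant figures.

After mixing, C = (2.300·1.300 + 0.1350·74.80) / 2.435 = 13.09/2.435 = 5.375 mg/L; combined flow 2.435 m³/s.
Travel time t = 8.3·1000 / 0.86 = 9651 s = 2.681 h.
Half-life 8.3 h → k = ln 2 / 8.3 = 0.08351 h⁻¹ = 2.004 d⁻¹.
First-order decay: C = 5.375·exp(−k·t) = 5.375·0.7994 = 4.297 mg/L.
Second outfall: C = (2.435·4.297 + 0.3530·123.0)/2.788 = 19.33 mg/L.

19.3 mg/L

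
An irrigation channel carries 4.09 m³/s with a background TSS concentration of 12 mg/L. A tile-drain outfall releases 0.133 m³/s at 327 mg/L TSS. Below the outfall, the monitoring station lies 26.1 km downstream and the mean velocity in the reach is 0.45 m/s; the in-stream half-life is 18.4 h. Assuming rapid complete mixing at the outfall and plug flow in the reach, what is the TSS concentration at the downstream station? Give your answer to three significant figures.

After mixing, C = (4.090·12.00 + 0.1330·327.0) / 4.223 = 92.57/4.223 = 21.92 mg/L.
Travel time t = 26.1·1000 / 0.45 = 58000 s = 16.11 h.
Half-life 18.4 h → k = ln 2 / 18.4 = 0.03767 h⁻¹ = 0.9041 d⁻¹.
First-order decay: C = 21.92·exp(−k·t) = 21.92·0.5450 = 11.95 mg/L.

11.9 mg/L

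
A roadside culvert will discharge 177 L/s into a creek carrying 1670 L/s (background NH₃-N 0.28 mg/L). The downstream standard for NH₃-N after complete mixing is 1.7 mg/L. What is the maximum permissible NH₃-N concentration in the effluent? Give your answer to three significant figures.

15.1 mg/L

At the limit, (Qr·Cr + Qe·Cₑ)/(Qr + Qe) = 1.7:
Cₑ = (1847·1.7 − 1670·0.2800) / 177.0 = 15.10 mg/L.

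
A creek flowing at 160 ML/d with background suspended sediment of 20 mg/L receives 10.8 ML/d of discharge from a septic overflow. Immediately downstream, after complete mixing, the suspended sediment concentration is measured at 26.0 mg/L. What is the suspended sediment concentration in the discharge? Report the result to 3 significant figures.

Mass balance: 160.0·20.00 + 10.80·Cₑ = 170.8·26.00
→ Cₑ = (170.8·26.00 − 160.0·20.00) / 10.80 = 114.9 mg/L.

115 mg/L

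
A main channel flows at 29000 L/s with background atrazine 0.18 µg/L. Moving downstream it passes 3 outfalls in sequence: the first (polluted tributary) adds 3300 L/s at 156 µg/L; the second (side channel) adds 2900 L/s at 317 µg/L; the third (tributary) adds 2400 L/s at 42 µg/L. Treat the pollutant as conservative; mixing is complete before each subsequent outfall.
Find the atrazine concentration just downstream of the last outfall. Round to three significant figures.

After outfall 1: Q = 29000 + 3300 = 32300 L/s; C = (29000·0.1800 + 3300·156.0)/32300 = 16.10 µg/L.
After outfall 2: Q = 32300 + 2900 = 35200 L/s; C = (32300·16.10 + 2900·317.0)/35200 = 40.89 µg/L.
After outfall 3: Q = 35200 + 2400 = 37600 L/s; C = (35200·40.89 + 2400·42.00)/37600 = 40.96 µg/L.

41.0 µg/L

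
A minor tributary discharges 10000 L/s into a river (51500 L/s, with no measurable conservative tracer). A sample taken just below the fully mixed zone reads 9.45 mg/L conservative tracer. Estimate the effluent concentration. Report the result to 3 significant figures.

Mass balance: 51500·0 + 10000·Cₑ = 61500·9.450
→ Cₑ = (61500·9.450 − 51500·0) / 10000 = 58.12 mg/L.

58.1 mg/L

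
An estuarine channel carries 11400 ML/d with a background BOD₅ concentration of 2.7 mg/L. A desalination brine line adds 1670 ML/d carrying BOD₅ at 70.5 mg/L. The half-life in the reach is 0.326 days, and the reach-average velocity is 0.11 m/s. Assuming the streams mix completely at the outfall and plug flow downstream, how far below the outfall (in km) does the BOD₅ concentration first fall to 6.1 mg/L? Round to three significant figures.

2.78 km

Mixed concentration C = ΣQC/ΣQ = (11400·2.700 + 1670·70.50) / 13070 = 148500/13070 = 11.36 mg/L.
Half-life 0.326 d → k = ln 2 / 0.326 = 2.126 d⁻¹.
Set 11.36·exp(−k·t) = 6.1 → t = ln(11.36/6.1)/k = 25280 s = 7.022 h.
Distance = v·t = 0.11·25280 = 2781 m = 2.781 km.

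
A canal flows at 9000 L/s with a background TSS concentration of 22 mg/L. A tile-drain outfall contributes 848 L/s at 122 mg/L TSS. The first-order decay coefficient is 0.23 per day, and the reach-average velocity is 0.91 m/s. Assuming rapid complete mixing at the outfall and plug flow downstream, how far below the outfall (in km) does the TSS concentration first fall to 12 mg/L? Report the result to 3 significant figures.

Conservation of mass: C = (9000·22.00 + 848.0·122.0) / 9848 = 301500/9848 = 30.61 mg/L.
Set 30.61·exp(−k·t) = 12 → t = ln(30.61/12)/k = 351800 s = 97.72 h.
Distance = v·t = 0.91·351800 = 320100 m = 320.1 km.

320 km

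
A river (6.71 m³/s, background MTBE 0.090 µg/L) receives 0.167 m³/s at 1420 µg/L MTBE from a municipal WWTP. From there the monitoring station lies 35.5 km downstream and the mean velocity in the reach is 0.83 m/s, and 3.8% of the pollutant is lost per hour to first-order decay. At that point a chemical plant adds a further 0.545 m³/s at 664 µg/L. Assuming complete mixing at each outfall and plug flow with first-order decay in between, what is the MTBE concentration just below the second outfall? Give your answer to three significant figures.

Conservation of mass: C = (6.710·0.09000 + 0.1670·1420) / 6.877 = 237.7/6.877 = 34.57 µg/L; combined flow 6.877 m³/s.
Travel time t = 35.5·1000 / 0.83 = 42770 s = 11.88 h.
3.8%/h lost → k = −ln(1 − 0.038) = 0.03874 h⁻¹.
After decay, C = 34.57 × e^(−kt) = 34.57 × 0.6311 = 21.82 µg/L.
At the second outfall, C = (6.877·21.82 + 0.5450·664.0) / (6.877 + 0.5450) = 68.97 µg/L.

69.0 µg/L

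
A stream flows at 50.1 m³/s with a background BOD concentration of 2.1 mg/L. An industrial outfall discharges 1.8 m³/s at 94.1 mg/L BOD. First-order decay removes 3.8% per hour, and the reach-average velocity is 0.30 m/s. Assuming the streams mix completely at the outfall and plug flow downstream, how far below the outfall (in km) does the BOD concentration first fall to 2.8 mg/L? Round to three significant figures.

After mixing, C = (50.10·2.100 + 1.800·94.10) / 51.90 = 274.6/51.90 = 5.291 mg/L.
3.8%/h lost → k = −ln(1 − 0.038) = 0.03874 h⁻¹.
Set 5.291·exp(−k·t) = 2.8 → t = ln(5.291/2.8)/k = 59130 s = 16.43 h.
Distance = v·t = 0.30·59130 = 17740 m = 17.74 km.

17.7 km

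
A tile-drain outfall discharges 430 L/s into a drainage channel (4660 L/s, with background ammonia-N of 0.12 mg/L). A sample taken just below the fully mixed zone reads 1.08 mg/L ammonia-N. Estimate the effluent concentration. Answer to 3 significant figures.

Mass balance: 4660·0.1200 + 430.0·Cₑ = 5090·1.080
→ Cₑ = (5090·1.080 − 4660·0.1200) / 430.0 = 11.48 mg/L.

11.5 mg/L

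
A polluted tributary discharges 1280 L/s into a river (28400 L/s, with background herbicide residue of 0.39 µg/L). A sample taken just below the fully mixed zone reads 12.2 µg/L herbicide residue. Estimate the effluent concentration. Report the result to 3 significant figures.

Mass balance: 28400·0.3900 + 1280·Cₑ = 29680·12.20
→ Cₑ = (29680·12.20 − 28400·0.3900) / 1280 = 274.2 µg/L.

274 µg/L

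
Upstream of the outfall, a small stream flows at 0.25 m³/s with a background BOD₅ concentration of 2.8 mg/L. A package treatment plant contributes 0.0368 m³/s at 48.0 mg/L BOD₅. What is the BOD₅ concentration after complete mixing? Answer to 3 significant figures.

Mixed concentration C = ΣQC/ΣQ = (0.2500·2.800 + 0.03680·48.00) / 0.2868 = 2.466/0.2868 = 8.600 mg/L.

8.60 mg/L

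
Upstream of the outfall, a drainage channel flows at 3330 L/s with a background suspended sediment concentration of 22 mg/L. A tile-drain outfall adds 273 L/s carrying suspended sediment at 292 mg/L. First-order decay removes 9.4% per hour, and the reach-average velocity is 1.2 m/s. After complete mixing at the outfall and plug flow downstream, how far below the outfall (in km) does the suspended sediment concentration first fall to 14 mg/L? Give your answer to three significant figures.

48.6 km

Conservation of mass: C = (3330·22.00 + 273.0·292.0) / 3603 = 153000/3603 = 42.46 mg/L.
9.4%/h lost → k = −ln(1 − 0.094) = 0.09872 h⁻¹.
Set 42.46·exp(−k·t) = 14 → t = ln(42.46/14)/k = 40460 s = 11.24 h.
Distance = v·t = 1.2·40460 = 48550 m = 48.55 km.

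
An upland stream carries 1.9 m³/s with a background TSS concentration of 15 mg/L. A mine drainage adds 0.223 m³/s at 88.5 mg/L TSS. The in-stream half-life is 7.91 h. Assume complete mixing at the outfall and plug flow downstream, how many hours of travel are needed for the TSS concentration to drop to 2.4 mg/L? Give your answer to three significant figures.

Flow-weighted average: C = (1.900·15.00 + 0.2230·88.50) / 2.123 = 48.24/2.123 = 22.72 mg/L.
Half-life 7.91 h → k = ln 2 / 7.91 = 0.08763 h⁻¹ = 2.103 d⁻¹.
22.72·exp(−k·t) = 2.4 → t = ln(22.72/2.4)/k = 92340 s = 25.65 h.

25.7 h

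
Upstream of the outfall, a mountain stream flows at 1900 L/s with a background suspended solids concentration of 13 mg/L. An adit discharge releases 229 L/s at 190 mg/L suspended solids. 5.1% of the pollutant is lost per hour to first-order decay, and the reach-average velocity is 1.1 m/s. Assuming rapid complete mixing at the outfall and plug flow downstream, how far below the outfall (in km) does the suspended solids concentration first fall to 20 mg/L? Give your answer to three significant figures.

Mass balance: C = (1900·13.00 + 229.0·190.0) / 2129 = 68210/2129 = 32.04 mg/L.
5.1%/h lost → k = −ln(1 − 0.051) = 0.05235 h⁻¹.
Set 32.04·exp(−k·t) = 20 → t = ln(32.04/20)/k = 32410 s = 9.002 h.
Distance = v·t = 1.1·32410 = 35650 m = 35.65 km.

35.6 km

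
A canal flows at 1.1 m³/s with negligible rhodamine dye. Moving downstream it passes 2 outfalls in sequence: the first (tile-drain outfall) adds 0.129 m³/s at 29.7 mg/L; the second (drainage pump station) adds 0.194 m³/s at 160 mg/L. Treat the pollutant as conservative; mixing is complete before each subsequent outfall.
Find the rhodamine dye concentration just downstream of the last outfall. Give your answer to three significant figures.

24.5 mg/L

Below outfall 1: Q → 1.229 m³/s, C = (1.100·0 + 0.1290·29.70)/1.229 = 3.117 mg/L.
Below outfall 2: Q → 1.423 m³/s, C = (1.229·3.117 + 0.1940·160.0)/1.423 = 24.51 mg/L.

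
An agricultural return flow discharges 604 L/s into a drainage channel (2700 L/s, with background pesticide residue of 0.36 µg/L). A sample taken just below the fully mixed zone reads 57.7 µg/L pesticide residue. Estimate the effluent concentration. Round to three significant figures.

Mass balance: 2700·0.3600 + 604.0·Cₑ = 3304·57.70
→ Cₑ = (3304·57.70 − 2700·0.3600) / 604.0 = 314.0 µg/L.

314 µg/L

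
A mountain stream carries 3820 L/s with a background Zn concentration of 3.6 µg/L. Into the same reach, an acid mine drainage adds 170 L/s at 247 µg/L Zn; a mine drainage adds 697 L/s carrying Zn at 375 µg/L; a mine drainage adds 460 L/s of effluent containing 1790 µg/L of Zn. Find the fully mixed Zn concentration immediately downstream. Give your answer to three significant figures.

222 µg/L

Mixed concentration C = ΣQC/ΣQ = (3820·3.600 + 170.0·247.0 + 697.0·375.0 + 460.0·1790) / 5147 = 1141000/5147 = 221.6 µg/L.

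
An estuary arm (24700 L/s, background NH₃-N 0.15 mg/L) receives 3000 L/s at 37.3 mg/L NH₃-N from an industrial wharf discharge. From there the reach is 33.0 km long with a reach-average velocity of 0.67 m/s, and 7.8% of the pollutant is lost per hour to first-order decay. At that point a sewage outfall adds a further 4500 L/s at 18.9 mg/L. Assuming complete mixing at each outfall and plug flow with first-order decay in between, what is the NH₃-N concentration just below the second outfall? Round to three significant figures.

Mixed concentration C = ΣQC/ΣQ = (24700·0.1500 + 3000·37.30) / 27700 = 115600/27700 = 4.173 mg/L; combined flow 27700 L/s.
Travel time t = 33.0·1000 / 0.67 = 49250 s = 13.68 h.
7.8%/h lost → k = −ln(1 − 0.078) = 0.08121 h⁻¹.
After decay, C = 4.173 × e^(−kt) = 4.173 × 0.3292 = 1.374 mg/L.
At the second outfall, C = (27700·1.374 + 4500·18.90) / (27700 + 4500) = 3.823 mg/L.

3.82 mg/L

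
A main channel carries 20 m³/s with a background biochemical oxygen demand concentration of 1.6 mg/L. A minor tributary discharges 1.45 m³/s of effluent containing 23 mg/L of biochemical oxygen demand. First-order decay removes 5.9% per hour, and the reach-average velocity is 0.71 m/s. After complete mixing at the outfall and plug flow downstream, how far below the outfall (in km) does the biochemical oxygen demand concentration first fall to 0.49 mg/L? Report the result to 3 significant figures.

Conservation of mass: C = (20.00·1.600 + 1.450·23.00) / 21.45 = 65.35/21.45 = 3.047 mg/L.
5.9%/h lost → k = −ln(1 − 0.059) = 0.06081 h⁻¹.
Set 3.047·exp(−k·t) = 0.49 → t = ln(3.047/0.49)/k = 108200 s = 30.05 h.
Distance = v·t = 0.71·108200 = 76810 m = 76.81 km.

76.8 km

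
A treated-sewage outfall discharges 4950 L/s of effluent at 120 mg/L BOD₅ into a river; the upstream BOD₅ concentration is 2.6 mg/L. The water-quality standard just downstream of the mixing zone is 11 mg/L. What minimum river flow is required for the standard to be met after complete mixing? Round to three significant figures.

64200 L/s

Set C_mix = 11: (Q·2.600 + 4950·120.0) / (Q + 4950) = 11
→ Q = 4950·(120.0 − 11)/(11 − 2.600) = 64230 L/s.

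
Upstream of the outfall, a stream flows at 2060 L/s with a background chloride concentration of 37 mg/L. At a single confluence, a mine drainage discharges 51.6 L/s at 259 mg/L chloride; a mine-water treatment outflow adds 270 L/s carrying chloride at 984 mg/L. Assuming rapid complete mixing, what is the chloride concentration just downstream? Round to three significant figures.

149 mg/L

Flow-weighted average: C = (2060·37.00 + 51.60·259.0 + 270.0·984.0) / 2382 = 355300/2382 = 149.2 mg/L.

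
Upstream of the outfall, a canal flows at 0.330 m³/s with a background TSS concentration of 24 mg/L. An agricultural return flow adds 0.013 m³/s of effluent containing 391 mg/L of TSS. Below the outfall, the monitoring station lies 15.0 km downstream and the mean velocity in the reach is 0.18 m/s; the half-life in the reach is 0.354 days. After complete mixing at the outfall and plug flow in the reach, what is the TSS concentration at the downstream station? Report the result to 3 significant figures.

5.74 mg/L

Flow-weighted average: C = (0.3300·24.00 + 0.01300·391.0) / 0.3430 = 13.00/0.3430 = 37.91 mg/L.
Travel time t = 15.0·1000 / 0.18 = 83330 s = 23.15 h.
Half-life 0.354 d → k = ln 2 / 0.354 = 1.958 d⁻¹.
First-order decay: C = 37.91·exp(−k·t) = 37.91·0.1513 = 5.735 mg/L.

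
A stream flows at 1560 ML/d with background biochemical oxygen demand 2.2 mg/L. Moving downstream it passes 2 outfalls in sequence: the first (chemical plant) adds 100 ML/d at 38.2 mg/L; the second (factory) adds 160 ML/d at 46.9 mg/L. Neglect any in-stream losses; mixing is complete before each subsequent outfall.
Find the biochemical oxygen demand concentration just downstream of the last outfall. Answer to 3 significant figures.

8.11 mg/L

After outfall 1: Q = 1560 + 100.0 = 1660 ML/d; C = (1560·2.200 + 100.0·38.20)/1660 = 4.369 mg/L.
After outfall 2: Q = 1660 + 160.0 = 1820 ML/d; C = (1660·4.369 + 160.0·46.90)/1820 = 8.108 mg/L.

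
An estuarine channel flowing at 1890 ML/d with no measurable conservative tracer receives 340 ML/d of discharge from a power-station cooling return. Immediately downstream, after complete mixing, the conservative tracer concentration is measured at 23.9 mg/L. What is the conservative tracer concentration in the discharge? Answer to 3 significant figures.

157 mg/L

Mass balance: 1890·0 + 340.0·Cₑ = 2230·23.90
→ Cₑ = (2230·23.90 − 1890·0) / 340.0 = 156.8 mg/L.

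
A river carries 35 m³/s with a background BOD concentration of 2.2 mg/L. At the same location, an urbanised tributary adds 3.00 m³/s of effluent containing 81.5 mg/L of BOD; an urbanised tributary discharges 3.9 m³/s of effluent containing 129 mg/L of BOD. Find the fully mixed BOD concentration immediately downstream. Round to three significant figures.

19.7 mg/L

After mixing, C = (35.00·2.200 + 3.000·81.50 + 3.900·129.0) / 41.90 = 824.6/41.90 = 19.68 mg/L.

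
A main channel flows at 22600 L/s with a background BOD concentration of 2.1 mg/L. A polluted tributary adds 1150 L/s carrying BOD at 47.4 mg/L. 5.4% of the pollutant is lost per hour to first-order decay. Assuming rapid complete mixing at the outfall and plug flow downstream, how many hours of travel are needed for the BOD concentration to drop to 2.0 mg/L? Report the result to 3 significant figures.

13.8 h

Flow-weighted average: C = (22600·2.100 + 1150·47.40) / 23750 = 102000/23750 = 4.293 mg/L.
5.4%/h lost → k = −ln(1 − 0.054) = 0.05551 h⁻¹.
4.293·exp(−k·t) = 2.0 → t = ln(4.293/2.0)/k = 49540 s = 13.76 h.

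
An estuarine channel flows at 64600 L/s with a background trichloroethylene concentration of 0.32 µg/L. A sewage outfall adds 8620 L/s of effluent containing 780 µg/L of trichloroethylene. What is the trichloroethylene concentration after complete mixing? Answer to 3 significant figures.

92.1 µg/L

Mixed concentration C = ΣQC/ΣQ = (64600·0.3200 + 8620·780.0) / 73220 = 6744000/73220 = 92.11 µg/L.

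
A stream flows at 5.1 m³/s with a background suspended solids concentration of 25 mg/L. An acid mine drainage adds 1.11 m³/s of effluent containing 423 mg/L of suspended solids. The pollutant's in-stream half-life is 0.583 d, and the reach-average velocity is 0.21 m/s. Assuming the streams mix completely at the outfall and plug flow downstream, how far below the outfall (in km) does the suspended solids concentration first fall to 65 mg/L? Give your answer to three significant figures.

After mixing, C = (5.100·25.00 + 1.110·423.0) / 6.210 = 597.0/6.210 = 96.14 mg/L.
Half-life 0.583 d → k = ln 2 / 0.583 = 1.189 d⁻¹.
Set 96.14·exp(−k·t) = 65 → t = ln(96.14/65)/k = 28440 s = 7.901 h.
Distance = v·t = 0.21·28440 = 5973 m = 5.973 km.

5.97 km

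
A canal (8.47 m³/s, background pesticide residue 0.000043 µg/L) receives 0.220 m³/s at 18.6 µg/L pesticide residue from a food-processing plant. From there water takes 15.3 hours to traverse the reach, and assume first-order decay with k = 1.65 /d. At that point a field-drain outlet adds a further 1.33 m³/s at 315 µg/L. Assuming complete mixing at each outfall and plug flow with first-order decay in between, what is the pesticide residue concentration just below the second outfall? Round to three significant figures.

42.0 µg/L

Mixed concentration C = ΣQC/ΣQ = (8.470·0.00004300 + 0.2200·18.60) / 8.690 = 4.092/8.690 = 0.4709 µg/L; combined flow 8.690 m³/s.
Applying C = C₀e^(−kt): 0.4709 × 0.3493 = 0.1645 µg/L.
Second outfall: C = (8.690·0.1645 + 1.330·315.0)/10.02 = 41.95 µg/L.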